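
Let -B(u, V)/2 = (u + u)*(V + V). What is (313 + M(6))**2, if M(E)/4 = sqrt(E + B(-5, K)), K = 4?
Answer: 100625 + 2504*sqrt(166) ≈ 1.3289e+5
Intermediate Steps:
B(u, V) = -8*V*u (B(u, V) = -2*(u + u)*(V + V) = -2*2*u*2*V = -8*V*u)
M(E) = 4*sqrt(160 + E) (M(E) = 4*sqrt(E - 8*4*(-5)) = 4*sqrt(E + 160) = 4*sqrt(160 + E))
(313 + M(6))**2 = (313 + 4*sqrt(160 + 6))**2 = (313 + 4*sqrt(166))**2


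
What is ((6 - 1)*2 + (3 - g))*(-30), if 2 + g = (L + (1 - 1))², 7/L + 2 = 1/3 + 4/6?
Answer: 1020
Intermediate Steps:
L = -7 (L = 7/(-2 + (1/3 + 4/6)) = 7/(-2 + (1*(⅓) + 4*(⅙))) = 7/(-2 + (⅓ + ⅔)) = 7/(-2 + 1) = 7/(-1) = 7*(-1) = -7)
g = 47 (g = -2 + (-7 + (1 - 1))² = -2 + (-7 + 0)² = -2 + (-7)² = -2 + 49 = 47)
((6 - 1)*2 + (3 - g))*(-30) = ((6 - 1)*2 + (3 - 1*47))*(-30) = (5*2 + (3 - 47))*(-30) = (10 - 44)*(-30) = -34*(-30) = 1020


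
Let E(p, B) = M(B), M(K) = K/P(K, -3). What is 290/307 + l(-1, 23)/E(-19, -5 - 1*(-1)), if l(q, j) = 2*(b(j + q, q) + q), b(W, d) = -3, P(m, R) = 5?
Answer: 3360/307 ≈ 10.945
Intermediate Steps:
M(K) = K/5
E(p, B) = B/5
l(q, j) = -6 + 2*q (l(q, j) = 2*(-3 + q) = -6 + 2*q)
290/307 + l(-1, 23)/E(-19, -5 - 1*(-1)) = 290/307 + (-6 + 2*(-1))/(((-5 - 1*(-1))/5)) = 290*(1/307) + (-6 - 2)/(((-5 + 1)/5)) = 290/307 - 8/((⅕)*(-4)) = 290/307 - 8/(-⅘) = 290/307 - 8*(-5/4) = 290/307 + 10 = 3360/307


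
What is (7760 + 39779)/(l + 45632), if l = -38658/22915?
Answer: 1089356185/1045618622 ≈ 1.0418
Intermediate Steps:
l = -38658/22915 (l = -38658*1/22915 = -38658/22915 ≈ -1.6870)
(7760 + 39779)/(l + 45632) = (7760 + 39779)/(-38658/22915 + 45632) = 47539/(1045618622/22915) = 47539*(22915/1045618622) = 1089356185/1045618622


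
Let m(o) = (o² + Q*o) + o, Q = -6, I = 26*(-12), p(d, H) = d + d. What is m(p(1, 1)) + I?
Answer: -318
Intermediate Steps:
p(d, H) = 2*d
I = -312
m(o) = o² - 5*o (m(o) = (o² - 6*o) + o = o² - 5*o)
m(p(1, 1)) + I = (2*1)*(-5 + 2*1) - 312 = 2*(-5 + 2) - 312 = 2*(-3) - 312 = -6 - 312 = -318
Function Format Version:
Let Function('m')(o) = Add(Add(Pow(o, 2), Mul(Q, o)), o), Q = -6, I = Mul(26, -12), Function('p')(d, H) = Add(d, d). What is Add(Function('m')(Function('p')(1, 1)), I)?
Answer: -318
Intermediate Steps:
Function('p')(d, H) = Mul(2, d)
I = -312
Function('m')(o) = Add(Pow(o, 2), Mul(-5, o)) (Function('m')(o) = Add(Add(Pow(o, 2), Mul(-6, o)), o) = Add(Pow(o, 2), Mul(-5, o)))
Add(Function('m')(Function('p')(1, 1)), I) = Add(Mul(Mul(2, 1), Add(-5, Mul(2, 1))), -312) = Add(Mul(2, Add(-5, 2)), -312) = Add(Mul(2, -3), -312) = Add(-6, -312) = -318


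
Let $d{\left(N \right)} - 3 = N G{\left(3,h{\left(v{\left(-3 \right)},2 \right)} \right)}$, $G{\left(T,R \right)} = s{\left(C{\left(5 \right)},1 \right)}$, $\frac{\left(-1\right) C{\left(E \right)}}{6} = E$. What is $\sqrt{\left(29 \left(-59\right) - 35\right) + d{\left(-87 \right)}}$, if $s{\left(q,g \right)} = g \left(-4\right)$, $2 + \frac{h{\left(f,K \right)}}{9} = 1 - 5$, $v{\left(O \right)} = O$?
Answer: $3 i \sqrt{155} \approx 37.35 i$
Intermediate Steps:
$C{\left(E \right)} = - 6 E$
$h{\left(f,K \right)} = -54$ ($h{\left(f,K \right)} = -18 + 9 \left(1 - 5\right) = -18 + 9 \left(-4\right) = -18 - 36 = -54$)
$s{\left(q,g \right)} = - 4 g$
$G{\left(T,R \right)} = -4$ ($G{\left(T,R \right)} = \left(-4\right) 1 = -4$)
$d{\left(N \right)} = 3 - 4 N$ ($d{\left(N \right)} = 3 + N \left(-4\right) = 3 - 4 N$)
$\sqrt{\left(29 \left(-59\right) - 35\right) + d{\left(-87 \right)}} = \sqrt{\left(29 \left(-59\right) - 35\right) + \left(3 - -348\right)} = \sqrt{\left(-1711 - 35\right) + \left(3 + 348\right)} = \sqrt{-1746 + 351} = \sqrt{-1395} = 3 i \sqrt{155}$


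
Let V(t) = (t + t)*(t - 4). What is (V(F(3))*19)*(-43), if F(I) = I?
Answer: 4902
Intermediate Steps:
V(t) = 2*t*(-4 + t) (V(t) = (2*t)*(-4 + t) = 2*t*(-4 + t))
(V(F(3))*19)*(-43) = ((2*3*(-4 + 3))*19)*(-43) = ((2*3*(-1))*19)*(-43) = -6*19*(-43) = -114*(-43) = 4902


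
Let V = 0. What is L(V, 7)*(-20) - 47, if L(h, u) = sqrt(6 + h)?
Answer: -47 - 20*sqrt(6) ≈ -95.990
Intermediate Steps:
L(V, 7)*(-20) - 47 = sqrt(6 + 0)*(-20) - 47 = sqrt(6)*(-20) - 47 = -20*sqrt(6) - 47 = -47 - 20*sqrt(6)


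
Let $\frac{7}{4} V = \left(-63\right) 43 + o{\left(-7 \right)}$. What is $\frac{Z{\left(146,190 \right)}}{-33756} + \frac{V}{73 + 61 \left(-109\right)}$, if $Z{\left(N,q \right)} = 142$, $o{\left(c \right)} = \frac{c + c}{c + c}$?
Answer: $\frac{3740713}{16186002} \approx 0.23111$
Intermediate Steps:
$o{\left(c \right)} = 1$ ($o{\left(c \right)} = \frac{2 c}{2 c} = 2 c \frac{1}{2 c} = 1$)
$V = - \frac{10832}{7}$ ($V = \frac{4 \left(\left(-63\right) 43 + 1\right)}{7} = \frac{4 \left(-2709 + 1\right)}{7} = \frac{4}{7} \left(-2708\right) = - \frac{10832}{7} \approx -1547.4$)
$\frac{Z{\left(146,190 \right)}}{-33756} + \frac{V}{73 + 61 \left(-109\right)} = \frac{142}{-33756} - \frac{10832}{7 \left(73 + 61 \left(-109\right)\right)} = 142 \left(- \frac{1}{33756}\right) - \frac{10832}{7 \left(73 - 6649\right)} = - \frac{71}{16878} - \frac{10832}{7 \left(-6576\right)} = - \frac{71}{16878} - - \frac{677}{2877} = - \frac{71}{16878} + \frac{677}{2877} = \frac{3740713}{16186002}$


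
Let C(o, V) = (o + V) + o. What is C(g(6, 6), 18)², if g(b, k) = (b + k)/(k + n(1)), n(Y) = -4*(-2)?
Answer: 19044/49 ≈ 388.65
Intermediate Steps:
n(Y) = 8
g(b, k) = (b + k)/(8 + k) (g(b, k) = (b + k)/(k + 8) = (b + k)/(8 + k))
C(o, V) = V + 2*o (C(o, V) = (V + o) + o = V + 2*o)
C(g(6, 6), 18)² = (18 + 2*((6 + 6)/(8 + 6)))² = (18 + 2*(12/14))² = (18 + 2*((1/14)*12))² = (18 + 2*(6/7))² = (18 + 12/7)² = (138/7)² = 19044/49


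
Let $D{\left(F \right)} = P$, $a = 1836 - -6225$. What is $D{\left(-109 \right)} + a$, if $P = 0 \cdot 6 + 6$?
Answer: $8067$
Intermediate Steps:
$P = 6$ ($P = 0 + 6 = 6$)
$a = 8061$ ($a = 1836 + 6225 = 8061$)
$D{\left(F \right)} = 6$
$D{\left(-109 \right)} + a = 6 + 8061 = 8067$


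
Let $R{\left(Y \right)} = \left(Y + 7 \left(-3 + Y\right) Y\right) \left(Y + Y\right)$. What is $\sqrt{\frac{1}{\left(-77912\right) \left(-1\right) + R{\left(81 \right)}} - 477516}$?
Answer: $\frac{i \sqrt{25138542774293171410}}{7255646} \approx 691.03 i$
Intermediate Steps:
$R{\left(Y \right)} = 2 Y \left(Y + Y \left(-21 + 7 Y\right)\right)$ ($R{\left(Y \right)} = \left(Y + \left(-21 + 7 Y\right) Y\right) 2 Y = \left(Y + Y \left(-21 + 7 Y\right)\right) 2 Y = 2 Y \left(Y + Y \left(-21 + 7 Y\right)\right)$)
$\sqrt{\frac{1}{\left(-77912\right) \left(-1\right) + R{\left(81 \right)}} - 477516} = \sqrt{\frac{1}{\left(-77912\right) \left(-1\right) + 81^{2} \left(-40 + 14 \cdot 81\right)} - 477516} = \sqrt{\frac{1}{77912 + 6561 \left(-40 + 1134\right)} - 477516} = \sqrt{\frac{1}{77912 + 6561 \cdot 1094} - 477516} = \sqrt{\frac{1}{77912 + 7177734} - 477516} = \sqrt{\frac{1}{7255646} - 477516} = \sqrt{- \frac{3464687055335}{7255646}} = \frac{i \sqrt{25138542774293171410}}{7255646}$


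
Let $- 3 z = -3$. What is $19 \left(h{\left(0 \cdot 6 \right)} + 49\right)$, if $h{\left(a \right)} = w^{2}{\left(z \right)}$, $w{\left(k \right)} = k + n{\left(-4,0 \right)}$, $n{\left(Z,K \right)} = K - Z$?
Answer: $1406$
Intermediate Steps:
$z = 1$ ($z = \left(- \frac{1}{3}\right) \left(-3\right) = 1$)
$w{\left(k \right)} = 4 + k$ ($w{\left(k \right)} = k + \left(0 - -4\right) = k + \left(0 + 4\right) = k + 4 = 4 + k$)
$h{\left(a \right)} = 25$ ($h{\left(a \right)} = \left(4 + 1\right)^{2} = 5^{2} = 25$)
$19 \left(h{\left(0 \cdot 6 \right)} + 49\right) = 19 \left(25 + 49\right) = 19 \cdot 74 = 1406$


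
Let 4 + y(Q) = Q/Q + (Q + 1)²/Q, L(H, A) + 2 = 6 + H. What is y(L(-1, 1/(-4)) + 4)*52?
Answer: 2236/7 ≈ 319.43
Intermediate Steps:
L(H, A) = 4 + H (L(H, A) = -2 + (6 + H) = 4 + H)
y(Q) = -3 + (1 + Q)²/Q (y(Q) = -4 + (Q/Q + (Q + 1)²/Q) = -4 + (1 + (1 + Q)²/Q) = -3 + (1 + Q)²/Q)
y(L(-1, 1/(-4)) + 4)*52 = (-1 + ((4 - 1) + 4) + 1/((4 - 1) + 4))*52 = (-1 + (3 + 4) + 1/(3 + 4))*52 = (-1 + 7 + 1/7)*52 = (-1 + 7 + ⅐)*52 = (43/7)*52 = 2236/7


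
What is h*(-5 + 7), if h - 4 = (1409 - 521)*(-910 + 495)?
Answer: -737032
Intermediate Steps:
h = -368516 (h = 4 + (1409 - 521)*(-910 + 495) = 4 + 888*(-415) = 4 - 368520 = -368516)
h*(-5 + 7) = -368516*(-5 + 7) = -368516*2 = -737032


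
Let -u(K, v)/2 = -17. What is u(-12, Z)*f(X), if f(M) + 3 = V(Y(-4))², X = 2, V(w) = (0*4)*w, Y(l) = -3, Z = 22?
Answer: -102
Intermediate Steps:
u(K, v) = 34 (u(K, v) = -2*(-17) = 34)
V(w) = 0 (V(w) = 0*w = 0)
f(M) = -3 (f(M) = -3 + 0² = -3 + 0 = -3)
u(-12, Z)*f(X) = 34*(-3) = -102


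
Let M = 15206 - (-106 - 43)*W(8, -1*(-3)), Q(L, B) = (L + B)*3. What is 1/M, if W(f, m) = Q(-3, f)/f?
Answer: 8/123883 ≈ 6.4577e-5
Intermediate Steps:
Q(L, B) = 3*B + 3*L (Q(L, B) = (B + L)*3 = 3*B + 3*L)
W(f, m) = (-9 + 3*f)/f (W(f, m) = (3*f + 3*(-3))/f = (3*f - 9)/f = (-9 + 3*f)/f)
M = 123883/8 (M = 15206 - (-106 - 43)*(3 - 9/8) = 15206 - (-149)*(3 - 9*⅛) = 15206 - (-149)*(3 - 9/8) = 15206 - (-149)*15/8 = 15206 - 1*(-2235/8) = 15206 + 2235/8 = 123883/8 ≈ 15485.)
1/M = 1/(123883/8) = 8/123883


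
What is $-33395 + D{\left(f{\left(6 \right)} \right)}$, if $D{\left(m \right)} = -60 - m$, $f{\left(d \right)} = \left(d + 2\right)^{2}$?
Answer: $-33519$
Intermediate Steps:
$f{\left(d \right)} = \left(2 + d\right)^{2}$
$-33395 + D{\left(f{\left(6 \right)} \right)} = -33395 - \left(60 + \left(2 + 6\right)^{2}\right) = -33395 - 124 = -33519$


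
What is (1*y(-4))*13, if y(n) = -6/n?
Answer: 39/2 ≈ 19.500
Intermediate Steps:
(1*y(-4))*13 = (1*(-6/(-4)))*13 = (1*(-6*(-¼)))*13 = (1*(3/2))*13 = (3/2)*13 = 39/2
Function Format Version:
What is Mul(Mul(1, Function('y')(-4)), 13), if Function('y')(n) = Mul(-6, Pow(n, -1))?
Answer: Rational(39, 2) ≈ 19.500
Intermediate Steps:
Mul(Mul(1, Function('y')(-4)), 13) = Mul(Mul(1, Mul(-6, Pow(-4, -1))), 13) = Mul(Mul(1, Mul(-6, Rational(-1, 4))), 13) = Mul(Mul(1, Rational(3, 2)), 13) = Mul(Rational(3, 2), 13) = Rational(39, 2)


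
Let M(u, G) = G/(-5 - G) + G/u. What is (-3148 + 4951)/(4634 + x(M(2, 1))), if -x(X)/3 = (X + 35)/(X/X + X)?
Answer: 3606/9109 ≈ 0.39587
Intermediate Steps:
M(u, G) = G/u + G/(-5 - G)
x(X) = -3*(35 + X)/(1 + X) (x(X) = -3*(X + 35)/(X/X + X) = -3*(35 + X)/(1 + X))
(-3148 + 4951)/(4634 + x(M(2, 1))) = (-3148 + 4951)/(4634 + 3*(-35 - (5 + 1 - 1*2)/(2*(5 + 1)))/(1 + 1*(5 + 1 - 1*2)/(2*(5 + 1)))) = 1803/(4634 + 3*(-35 - (5 + 1 - 2)/(2*6))/(1 + 1*(1/2)*(5 + 1 - 2)/6)) = 1803/(4634 + 3*(-35 - 4/(2*6))/(1 + 1*(1/2)*(1/6)*4)) = 1803/(4634 + 3*(-35 - 1*1/3)/(1 + 1/3)) = 1803/(4634 + 3*(-35 - 1/3)/(4/3)) = 1803/(4634 + 3*(3/4)*(-106/3)) = 1803/(4634 - 159/2) = 1803/(9109/2) = 1803*(2/9109) = 3606/9109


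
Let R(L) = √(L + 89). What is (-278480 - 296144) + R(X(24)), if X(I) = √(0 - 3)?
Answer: -574624 + √(89 + I*√3) ≈ -5.7462e+5 + 0.091794*I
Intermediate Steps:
X(I) = I*√3 (X(I) = √(-3) = I*√3)
R(L) = √(89 + L)
(-278480 - 296144) + R(X(24)) = (-278480 - 296144) + √(89 + I*√3) = -574624 + √(89 + I*√3)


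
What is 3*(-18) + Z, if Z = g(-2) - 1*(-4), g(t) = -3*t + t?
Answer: -46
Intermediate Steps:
g(t) = -2*t
Z = 8 (Z = -2*(-2) - 1*(-4) = 4 + 4 = 8)
3*(-18) + Z = 3*(-18) + 8 = -54 + 8 = -46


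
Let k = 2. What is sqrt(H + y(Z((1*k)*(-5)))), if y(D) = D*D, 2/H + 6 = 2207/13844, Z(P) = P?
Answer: 2*sqrt(162886669071)/80857 ≈ 9.9829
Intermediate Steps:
H = -27688/80857 (H = 2/(-6 + 2207/13844) = 2/(-80857/13844) = 2*(-13844/80857) = -27688/80857 ≈ -0.34243)
y(D) = D**2
sqrt(H + y(Z((1*k)*(-5)))) = sqrt(-27688/80857 + ((1*2)*(-5))**2) = sqrt(-27688/80857 + (2*(-5))**2) = sqrt(-27688/80857 + (-10)**2) = sqrt(-27688/80857 + 100) = sqrt(8058012/80857) = 2*sqrt(162886669071)/80857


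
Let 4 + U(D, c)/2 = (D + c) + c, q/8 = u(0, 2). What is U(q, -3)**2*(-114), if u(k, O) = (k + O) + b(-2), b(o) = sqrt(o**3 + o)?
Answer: 275424 - 43776*I*sqrt(10) ≈ 2.7542e+5 - 1.3843e+5*I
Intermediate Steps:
b(o) = sqrt(o + o**3)
u(k, O) = O + k + I*sqrt(10) (u(k, O) = (k + O) + sqrt(-2 + (-2)**3) = (O + k) + sqrt(-2 - 8) = (O + k) + sqrt(-10) = (O + k) + I*sqrt(10) = O + k + I*sqrt(10))
q = 16 + 8*I*sqrt(10) (q = 8*(2 + 0 + I*sqrt(10)) = 8*(2 + I*sqrt(10)) = 16 + 8*I*sqrt(10) ≈ 16.0 + 25.298*I)
U(D, c) = -8 + 2*D + 4*c (U(D, c) = -8 + 2*((D + c) + c) = -8 + 2*(D + 2*c) = -8 + (2*D + 4*c) = -8 + 2*D + 4*c)
U(q, -3)**2*(-114) = (-8 + 2*(16 + 8*I*sqrt(10)) + 4*(-3))**2*(-114) = (-8 + (32 + 16*I*sqrt(10)) - 12)**2*(-114) = (12 + 16*I*sqrt(10))**2*(-114) = -114*(12 + 16*I*sqrt(10))**2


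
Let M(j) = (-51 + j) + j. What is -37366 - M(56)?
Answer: -37427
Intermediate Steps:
M(j) = -51 + 2*j
-37366 - M(56) = -37366 - (-51 + 2*56) = -37366 - (-51 + 112) = -37366 - 1*61 = -37366 - 61 = -37427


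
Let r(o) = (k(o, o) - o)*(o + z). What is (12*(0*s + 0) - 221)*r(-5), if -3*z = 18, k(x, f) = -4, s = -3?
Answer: 2431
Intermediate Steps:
z = -6 (z = -⅓*18 = -6)
r(o) = (-6 + o)*(-4 - o) (r(o) = (-4 - o)*(o - 6) = (-4 - o)*(-6 + o) = (-6 + o)*(-4 - o))
(12*(0*s + 0) - 221)*r(-5) = (12*(0*(-3) + 0) - 221)*(24 - 1*(-5)² + 2*(-5)) = (12*(0 + 0) - 221)*(24 - 1*25 - 10) = (12*0 - 221)*(24 - 25 - 10) = (0 - 221)*(-11) = -221*(-11) = 2431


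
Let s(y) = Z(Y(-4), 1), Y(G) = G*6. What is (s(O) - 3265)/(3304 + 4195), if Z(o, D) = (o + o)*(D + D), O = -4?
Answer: -3361/7499 ≈ -0.44819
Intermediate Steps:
Y(G) = 6*G
Z(o, D) = 4*D*o (Z(o, D) = (2*o)*(2*D) = 4*D*o)
s(y) = -96 (s(y) = 4*1*(6*(-4)) = 4*1*(-24) = -96)
(s(O) - 3265)/(3304 + 4195) = (-96 - 3265)/(3304 + 4195) = -3361/7499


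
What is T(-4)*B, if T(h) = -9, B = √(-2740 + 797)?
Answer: -9*I*√1943 ≈ -396.72*I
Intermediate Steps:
B = I*√1943 (B = √(-1943) = I*√1943 ≈ 44.079*I)
T(-4)*B = -9*I*√1943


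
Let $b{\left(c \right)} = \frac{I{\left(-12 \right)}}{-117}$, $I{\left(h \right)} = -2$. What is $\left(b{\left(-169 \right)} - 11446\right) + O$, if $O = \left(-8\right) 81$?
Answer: $- \frac{1414996}{117} \approx -12094.0$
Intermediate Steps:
$O = -648$
$b{\left(c \right)} = \frac{2}{117}$ ($b{\left(c \right)} = - \frac{2}{-117} = \left(-2\right) \left(- \frac{1}{117}\right) = \frac{2}{117}$)
$\left(b{\left(-169 \right)} - 11446\right) + O = \left(\frac{2}{117} - 11446\right) - 648 = - \frac{1339180}{117} - 648 = - \frac{1414996}{117}$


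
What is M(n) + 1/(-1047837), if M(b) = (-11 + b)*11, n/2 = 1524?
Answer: 35005090658/1047837 ≈ 33407.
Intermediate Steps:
n = 3048 (n = 2*1524 = 3048)
M(b) = -121 + 11*b
M(n) + 1/(-1047837) = (-121 + 11*3048) + 1/(-1047837) = (-121 + 33528) - 1/1047837 = 33407 - 1/1047837 = 35005090658/1047837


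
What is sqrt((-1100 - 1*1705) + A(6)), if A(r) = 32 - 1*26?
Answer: 3*I*sqrt(311) ≈ 52.906*I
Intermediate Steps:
A(r) = 6 (A(r) = 32 - 26 = 6)
sqrt((-1100 - 1*1705) + A(6)) = sqrt((-1100 - 1*1705) + 6) = sqrt((-1100 - 1705) + 6) = sqrt(-2805 + 6) = sqrt(-2799) = 3*I*sqrt(311)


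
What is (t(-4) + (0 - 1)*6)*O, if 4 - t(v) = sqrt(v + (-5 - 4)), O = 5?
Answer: -10 - 5*I*sqrt(13) ≈ -10.0 - 18.028*I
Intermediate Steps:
t(v) = 4 - sqrt(-9 + v) (t(v) = 4 - sqrt(v + (-5 - 4)) = 4 - sqrt(v - 9) = 4 - sqrt(-9 + v))
(t(-4) + (0 - 1)*6)*O = ((4 - sqrt(-9 - 4)) + (0 - 1)*6)*5 = ((4 - sqrt(-13)) - 1*6)*5 = ((4 - I*sqrt(13)) - 6)*5 = (-2 - I*sqrt(13))*5 = -10 - 5*I*sqrt(13)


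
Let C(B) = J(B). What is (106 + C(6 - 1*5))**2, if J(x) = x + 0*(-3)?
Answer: 11449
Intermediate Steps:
J(x) = x (J(x) = x + 0 = x)
C(B) = B
(106 + C(6 - 1*5))**2 = (106 + (6 - 1*5))**2 = (106 + (6 - 5))**2 = (106 + 1)**2 = 107**2 = 11449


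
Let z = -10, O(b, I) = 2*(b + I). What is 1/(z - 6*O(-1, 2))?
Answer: -1/22 ≈ -0.045455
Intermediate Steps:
O(b, I) = 2*I + 2*b (O(b, I) = 2*(I + b) = 2*I + 2*b)
1/(z - 6*O(-1, 2)) = 1/(-10 - 6*(2*2 + 2*(-1))) = 1/(-10 - 6*(4 - 2)) = 1/(-10 - 6*2) = 1/(-10 - 12) = 1/(-22) = -1/22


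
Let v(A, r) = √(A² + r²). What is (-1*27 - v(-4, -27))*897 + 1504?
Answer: -22715 - 897*√745 ≈ -47198.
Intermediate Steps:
(-1*27 - v(-4, -27))*897 + 1504 = (-1*27 - √((-4)² + (-27)²))*897 + 1504 = (-27 - √(16 + 729))*897 + 1504 = (-27 - √745)*897 + 1504 = (-24219 - 897*√745) + 1504 = -22715 - 897*√745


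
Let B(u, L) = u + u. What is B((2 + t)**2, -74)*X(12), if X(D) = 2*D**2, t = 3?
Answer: 14400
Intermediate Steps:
B(u, L) = 2*u
B((2 + t)**2, -74)*X(12) = (2*(2 + 3)**2)*(2*12**2) = (2*5**2)*(2*144) = (2*25)*288 = 50*288 = 14400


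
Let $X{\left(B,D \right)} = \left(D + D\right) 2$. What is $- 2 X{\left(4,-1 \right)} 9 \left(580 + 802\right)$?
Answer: $99504$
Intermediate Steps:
$X{\left(B,D \right)} = 4 D$ ($X{\left(B,D \right)} = 2 D 2 = 4 D$)
$- 2 X{\left(4,-1 \right)} 9 \left(580 + 802\right) = - 2 \cdot 4 \left(-1\right) 9 \left(580 + 802\right) = \left(-2\right) \left(-4\right) 9 \cdot 1382 = 8 \cdot 9 \cdot 1382 = 72 \cdot 1382 = 99504$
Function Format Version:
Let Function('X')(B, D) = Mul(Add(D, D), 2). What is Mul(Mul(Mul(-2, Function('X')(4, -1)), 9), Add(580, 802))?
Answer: 99504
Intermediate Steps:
Function('X')(B, D) = Mul(4, D) (Function('X')(B, D) = Mul(Mul(2, D), 2) = Mul(4, D))
Mul(Mul(Mul(-2, Function('X')(4, -1)), 9), Add(580, 802)) = Mul(Mul(Mul(-2, Mul(4, -1)), 9), Add(580, 802)) = Mul(Mul(Mul(-2, -4), 9), 1382) = Mul(Mul(8, 9), 1382) = Mul(72, 1382) = 99504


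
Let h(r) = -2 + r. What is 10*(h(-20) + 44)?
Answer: 220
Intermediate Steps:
10*(h(-20) + 44) = 10*((-2 - 20) + 44) = 10*(-22 + 44) = 10*22 = 220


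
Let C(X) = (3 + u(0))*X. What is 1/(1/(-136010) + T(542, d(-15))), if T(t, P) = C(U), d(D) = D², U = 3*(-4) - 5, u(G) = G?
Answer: -136010/6936511 ≈ -0.019608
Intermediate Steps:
U = -17 (U = -12 - 5 = -17)
C(X) = 3*X (C(X) = (3 + 0)*X = 3*X)
T(t, P) = -51 (T(t, P) = 3*(-17) = -51)
1/(1/(-136010) + T(542, d(-15))) = 1/(1/(-136010) - 51) = 1/(-1/136010 - 51) = 1/(-6936511/136010) = -136010/6936511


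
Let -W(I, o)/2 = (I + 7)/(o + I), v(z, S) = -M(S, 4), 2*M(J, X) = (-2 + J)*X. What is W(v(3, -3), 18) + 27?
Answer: 361/14 ≈ 25.786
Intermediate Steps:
M(J, X) = X*(-2 + J)/2 (M(J, X) = ((-2 + J)*X)/2 = (X*(-2 + J))/2 = X*(-2 + J)/2)
v(z, S) = 4 - 2*S (v(z, S) = -4*(-2 + S)/2 = -(-4 + 2*S) = 4 - 2*S)
W(I, o) = -2*(7 + I)/(I + o) (W(I, o) = -2*(I + 7)/(o + I) = -2*(7 + I)/(I + o))
W(v(3, -3), 18) + 27 = 2*(-7 - (4 - 2*(-3)))/((4 - 2*(-3)) + 18) + 27 = 2*(-7 - (4 + 6))/((4 + 6) + 18) + 27 = 2*(-7 - 1*10)/(10 + 18) + 27 = 2*(-7 - 10)/28 + 27 = 2*(1/28)*(-17) + 27 = -17/14 + 27 = 361/14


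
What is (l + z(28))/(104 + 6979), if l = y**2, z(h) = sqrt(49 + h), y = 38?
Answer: 1444/7083 + sqrt(77)/7083 ≈ 0.20511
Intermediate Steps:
l = 1444 (l = 38**2 = 1444)
(l + z(28))/(104 + 6979) = (1444 + sqrt(49 + 28))/(104 + 6979) = (1444 + sqrt(77))/7083 = (1444 + sqrt(77))*(1/7083) = 1444/7083 + sqrt(77)/7083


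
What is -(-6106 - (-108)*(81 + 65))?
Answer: -9662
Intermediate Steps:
-(-6106 - (-108)*(81 + 65)) = -(-6106 - (-108)*146) = -(-6106 - 1*(-15768)) = -(-6106 + 15768) = -1*9662 = -9662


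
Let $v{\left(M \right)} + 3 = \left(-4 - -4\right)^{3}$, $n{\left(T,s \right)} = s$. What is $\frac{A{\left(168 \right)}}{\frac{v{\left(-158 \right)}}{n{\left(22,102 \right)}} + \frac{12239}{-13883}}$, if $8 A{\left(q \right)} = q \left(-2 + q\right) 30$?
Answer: $- \frac{49364060760}{430009} \approx -1.148 \cdot 10^{5}$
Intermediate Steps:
$v{\left(M \right)} = -3$ ($v{\left(M \right)} = -3 + \left(-4 - -4\right)^{3} = -3 + \left(-4 + 4\right)^{3} = -3 + 0^{3} = -3 + 0 = -3$)
$A{\left(q \right)} = \frac{15 q \left(-2 + q\right)}{4}$ ($A{\left(q \right)} = \frac{q \left(-2 + q\right) 30}{8} = \frac{30 q \left(-2 + q\right)}{8} = \frac{15 q \left(-2 + q\right)}{4}$)
$\frac{A{\left(168 \right)}}{\frac{v{\left(-158 \right)}}{n{\left(22,102 \right)}} + \frac{12239}{-13883}} = \frac{\frac{15}{4} \cdot 168 \left(-2 + 168\right)}{- \frac{3}{102} + \frac{12239}{-13883}} = \frac{\frac{15}{4} \cdot 168 \cdot 166}{\left(-3\right) \frac{1}{102} + 12239 \left(- \frac{1}{13883}\right)} = \frac{104580}{- \frac{1}{34} - \frac{12239}{13883}} = \frac{104580}{- \frac{430009}{472022}} = 104580 \left(- \frac{472022}{430009}\right) = - \frac{49364060760}{430009}$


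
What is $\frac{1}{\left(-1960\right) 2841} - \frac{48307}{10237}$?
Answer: $- \frac{268990776757}{57003301320} \approx -4.7189$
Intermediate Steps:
$\frac{1}{\left(-1960\right) 2841} - \frac{48307}{10237} = \left(- \frac{1}{1960}\right) \frac{1}{2841} - \frac{48307}{10237} = - \frac{1}{5568360} - \frac{48307}{10237} = - \frac{268990776757}{57003301320}$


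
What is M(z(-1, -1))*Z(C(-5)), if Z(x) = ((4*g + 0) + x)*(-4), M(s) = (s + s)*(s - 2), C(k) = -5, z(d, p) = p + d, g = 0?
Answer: 320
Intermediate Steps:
z(d, p) = d + p
M(s) = 2*s*(-2 + s) (M(s) = (2*s)*(-2 + s) = 2*s*(-2 + s))
Z(x) = -4*x (Z(x) = ((4*0 + 0) + x)*(-4) = ((0 + 0) + x)*(-4) = (0 + x)*(-4) = x*(-4) = -4*x)
M(z(-1, -1))*Z(C(-5)) = (2*(-1 - 1)*(-2 + (-1 - 1)))*(-4*(-5)) = (2*(-2)*(-2 - 2))*20 = (2*(-2)*(-4))*20 = 16*20 = 320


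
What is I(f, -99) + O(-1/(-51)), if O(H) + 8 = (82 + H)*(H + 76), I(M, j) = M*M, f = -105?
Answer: 44872708/2601 ≈ 17252.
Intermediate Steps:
I(M, j) = M**2
O(H) = -8 + (76 + H)*(82 + H) (O(H) = -8 + (82 + H)*(H + 76) = -8 + (82 + H)*(76 + H) = -8 + (76 + H)*(82 + H))
I(f, -99) + O(-1/(-51)) = (-105)**2 + (6224 + (-1/(-51))**2 + 158*(-1/(-51))) = 11025 + (6224 + (-1*(-1/51))**2 + 158*(-1*(-1/51))) = 11025 + (6224 + (1/51)**2 + 158*(1/51)) = 11025 + (6224 + 1/2601 + 158/51) = 11025 + 16196683/2601 = 44872708/2601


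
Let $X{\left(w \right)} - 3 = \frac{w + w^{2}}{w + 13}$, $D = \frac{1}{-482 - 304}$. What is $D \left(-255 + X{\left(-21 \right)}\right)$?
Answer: $\frac{203}{524} \approx 0.3874$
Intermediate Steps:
$D = - \frac{1}{786}$ ($D = \frac{1}{-786} = - \frac{1}{786} \approx -0.0012723$)
$X{\left(w \right)} = 3 + \frac{w + w^{2}}{13 + w}$ ($X{\left(w \right)} = 3 + \frac{w + w^{2}}{w + 13} = 3 + \frac{w + w^{2}}{13 + w}$)
$D \left(-255 + X{\left(-21 \right)}\right) = - \frac{-255 + \frac{39 + \left(-21\right)^{2} + 4 \left(-21\right)}{13 - 21}}{786} = - \frac{-255 + \frac{39 + 441 - 84}{-8}}{786} = - \frac{-255 - \frac{99}{2}}{786} = \left(- \frac{1}{786}\right) \left(- \frac{609}{2}\right) = \frac{203}{524}$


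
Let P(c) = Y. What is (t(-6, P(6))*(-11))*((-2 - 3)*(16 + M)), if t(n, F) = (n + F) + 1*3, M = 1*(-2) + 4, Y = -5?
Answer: -7920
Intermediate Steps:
M = 2 (M = -2 + 4 = 2)
P(c) = -5
t(n, F) = 3 + F + n (t(n, F) = (F + n) + 3 = 3 + F + n)
(t(-6, P(6))*(-11))*((-2 - 3)*(16 + M)) = ((3 - 5 - 6)*(-11))*((-2 - 3)*(16 + 2)) = (-8*(-11))*(-5*18) = 88*(-90) = -7920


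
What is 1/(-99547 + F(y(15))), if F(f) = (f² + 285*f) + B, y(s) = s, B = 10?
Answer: -1/95037 ≈ -1.0522e-5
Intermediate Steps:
F(f) = 10 + f² + 285*f (F(f) = (f² + 285*f) + 10 = 10 + f² + 285*f)
1/(-99547 + F(y(15))) = 1/(-99547 + (10 + 15² + 285*15)) = 1/(-99547 + (10 + 225 + 4275)) = 1/(-99547 + 4510) = 1/(-95037) = -1/95037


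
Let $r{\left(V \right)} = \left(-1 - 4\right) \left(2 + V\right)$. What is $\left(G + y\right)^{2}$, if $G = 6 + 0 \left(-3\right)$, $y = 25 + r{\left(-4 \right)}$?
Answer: $1681$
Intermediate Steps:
$r{\left(V \right)} = -10 - 5 V$ ($r{\left(V \right)} = - 5 \left(2 + V\right) = -10 - 5 V$)
$y = 35$ ($y = 25 - -10 = 25 + \left(-10 + 20\right) = 25 + 10 = 35$)
$G = 6$ ($G = 6 + 0 = 6$)
$\left(G + y\right)^{2} = \left(6 + 35\right)^{2} = 41^{2} = 1681$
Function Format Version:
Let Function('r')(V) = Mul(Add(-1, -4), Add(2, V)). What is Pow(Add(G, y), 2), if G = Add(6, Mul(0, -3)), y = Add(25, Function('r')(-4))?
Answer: 1681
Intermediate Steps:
Function('r')(V) = Add(-10, Mul(-5, V)) (Function('r')(V) = Mul(-5, Add(2, V)) = Add(-10, Mul(-5, V)))
y = 35 (y = Add(25, Add(-10, Mul(-5, -4))) = Add(25, Add(-10, 20)) = Add(25, 10) = 35)
G = 6 (G = Add(6, 0) = 6)
Pow(Add(G, y), 2) = Pow(Add(6, 35), 2) = Pow(41, 2) = 1681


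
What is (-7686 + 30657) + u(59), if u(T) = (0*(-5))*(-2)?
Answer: 22971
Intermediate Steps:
u(T) = 0 (u(T) = 0*(-2) = 0)
(-7686 + 30657) + u(59) = (-7686 + 30657) + 0 = 22971 + 0 = 22971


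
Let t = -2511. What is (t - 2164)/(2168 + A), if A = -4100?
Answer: 4675/1932 ≈ 2.4198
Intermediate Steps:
(t - 2164)/(2168 + A) = (-2511 - 2164)/(2168 - 4100) = -4675/(-1932) = -4675*(-1/1932) = 4675/1932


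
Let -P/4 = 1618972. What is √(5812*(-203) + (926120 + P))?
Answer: 2*I*√1682401 ≈ 2594.1*I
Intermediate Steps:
P = -6475888 (P = -4*1618972 = -6475888)
√(5812*(-203) + (926120 + P)) = √(5812*(-203) + (926120 - 6475888)) = √(-1179836 - 5549768) = √(-6729604) = 2*I*√1682401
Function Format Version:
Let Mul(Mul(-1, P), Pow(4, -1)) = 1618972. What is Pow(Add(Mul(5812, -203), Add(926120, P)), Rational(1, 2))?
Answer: Mul(2, I, Pow(1682401, Rational(1, 2))) ≈ Mul(2594.1, I)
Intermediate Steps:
P = -6475888 (P = Mul(-4, 1618972) = -6475888)
Pow(Add(Mul(5812, -203), Add(926120, P)), Rational(1, 2)) = Pow(Add(Mul(5812, -203), Add(926120, -6475888)), Rational(1, 2)) = Pow(Add(-1179836, -5549768), Rational(1, 2)) = Pow(-6729604, Rational(1, 2)) = Mul(2, I, Pow(1682401, Rational(1, 2)))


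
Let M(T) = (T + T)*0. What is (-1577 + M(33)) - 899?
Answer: -2476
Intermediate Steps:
M(T) = 0 (M(T) = (2*T)*0 = 0)
(-1577 + M(33)) - 899 = (-1577 + 0) - 899 = -1577 - 899 = -2476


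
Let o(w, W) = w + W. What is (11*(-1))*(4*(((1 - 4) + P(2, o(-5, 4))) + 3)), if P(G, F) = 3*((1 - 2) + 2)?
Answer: -132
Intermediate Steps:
o(w, W) = W + w
P(G, F) = 3 (P(G, F) = 3*(-1 + 2) = 3*1 = 3)
(11*(-1))*(4*(((1 - 4) + P(2, o(-5, 4))) + 3)) = (11*(-1))*(4*(((1 - 4) + 3) + 3)) = -44*((-3 + 3) + 3) = -44*(0 + 3) = -44*3 = -11*12 = -132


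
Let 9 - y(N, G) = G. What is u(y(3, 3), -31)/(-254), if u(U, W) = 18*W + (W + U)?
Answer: 583/254 ≈ 2.2953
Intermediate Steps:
y(N, G) = 9 - G
u(U, W) = U + 19*W (u(U, W) = 18*W + (U + W) = U + 19*W)
u(y(3, 3), -31)/(-254) = ((9 - 1*3) + 19*(-31))/(-254) = ((9 - 3) - 589)*(-1/254) = (6 - 589)*(-1/254) = -583*(-1/254) = 583/254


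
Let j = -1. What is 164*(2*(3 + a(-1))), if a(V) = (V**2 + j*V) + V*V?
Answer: 1968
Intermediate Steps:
a(V) = -V + 2*V**2 (a(V) = (V**2 - V) + V*V = (V**2 - V) + V**2 = -V + 2*V**2)
164*(2*(3 + a(-1))) = 164*(2*(3 - (-1 + 2*(-1)))) = 164*(2*(3 - (-1 - 2))) = 164*(2*(3 - 1*(-3))) = 164*(2*(3 + 3)) = 164*(2*6) = 164*12 = 1968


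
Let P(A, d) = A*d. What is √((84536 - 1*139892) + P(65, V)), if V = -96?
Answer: 6*I*√1711 ≈ 248.19*I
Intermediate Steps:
√((84536 - 1*139892) + P(65, V)) = √((84536 - 1*139892) + 65*(-96)) = √((84536 - 139892) - 6240) = √(-55356 - 6240) = √(-61596) = 6*I*√1711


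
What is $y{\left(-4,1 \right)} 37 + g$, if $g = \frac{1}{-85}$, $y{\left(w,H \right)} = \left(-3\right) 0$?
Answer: $- \frac{1}{85} \approx -0.011765$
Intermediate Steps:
$y{\left(w,H \right)} = 0$
$g = - \frac{1}{85} \approx -0.011765$
$y{\left(-4,1 \right)} 37 + g = 0 \cdot 37 - \frac{1}{85} = 0 - \frac{1}{85} = - \frac{1}{85}$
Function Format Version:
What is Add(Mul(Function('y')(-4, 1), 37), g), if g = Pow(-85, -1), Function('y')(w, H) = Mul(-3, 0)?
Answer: Rational(-1, 85) ≈ -0.011765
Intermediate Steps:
Function('y')(w, H) = 0
g = Rational(-1, 85) ≈ -0.011765
Add(Mul(Function('y')(-4, 1), 37), g) = Add(Mul(0, 37), Rational(-1, 85)) = Add(0, Rational(-1, 85)) = Rational(-1, 85)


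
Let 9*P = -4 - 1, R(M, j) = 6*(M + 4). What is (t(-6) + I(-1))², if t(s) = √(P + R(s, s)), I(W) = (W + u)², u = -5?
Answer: (108 + I*√113)²/9 ≈ 1283.4 + 255.12*I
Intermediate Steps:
I(W) = (-5 + W)² (I(W) = (W - 5)² = (-5 + W)²)
R(M, j) = 24 + 6*M (R(M, j) = 6*(4 + M) = 24 + 6*M)
P = -5/9 (P = (-4 - 1)/9 = (⅑)*(-5) = -5/9 ≈ -0.55556)
t(s) = √(211/9 + 6*s) (t(s) = √(-5/9 + (24 + 6*s)) = √(211/9 + 6*s))
(t(-6) + I(-1))² = (√(211 + 54*(-6))/3 + (-5 - 1)²)² = (√(211 - 324)/3 + (-6)²)² = (√(-113)/3 + 36)² = ((I*√113)/3 + 36)² = (I*√113/3 + 36)² = (36 + I*√113/3)²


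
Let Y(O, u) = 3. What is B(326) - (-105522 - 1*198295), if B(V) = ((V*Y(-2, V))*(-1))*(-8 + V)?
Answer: -7187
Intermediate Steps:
B(V) = -3*V*(-8 + V) (B(V) = ((V*3)*(-1))*(-8 + V) = ((3*V)*(-1))*(-8 + V) = (-3*V)*(-8 + V) = -3*V*(-8 + V))
B(326) - (-105522 - 1*198295) = 3*326*(8 - 1*326) - (-105522 - 1*198295) = 3*326*(8 - 326) - (-105522 - 198295) = 3*326*(-318) - 1*(-303817) = -311004 + 303817 = -7187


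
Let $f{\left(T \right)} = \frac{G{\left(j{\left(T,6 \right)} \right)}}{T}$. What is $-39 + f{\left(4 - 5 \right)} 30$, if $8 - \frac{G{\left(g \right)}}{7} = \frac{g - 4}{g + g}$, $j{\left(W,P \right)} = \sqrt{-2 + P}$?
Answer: $-1824$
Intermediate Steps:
$G{\left(g \right)} = 56 - \frac{7 \left(-4 + g\right)}{2 g}$ ($G{\left(g \right)} = 56 - 7 \frac{g - 4}{g + g} = 56 - 7 \frac{-4 + g}{2 g} = 56 - \frac{7 \left(-4 + g\right)}{2 g}$)
$f{\left(T \right)} = \frac{119}{2 T}$ ($f{\left(T \right)} = \frac{\frac{105}{2} + \frac{14}{\sqrt{-2 + 6}}}{T} = \frac{\frac{105}{2} + \frac{14}{\sqrt{4}}}{T} = \frac{\frac{105}{2} + \frac{14}{2}}{T} = \frac{\frac{105}{2} + 14 \cdot \frac{1}{2}}{T} = \frac{\frac{105}{2} + 7}{T} = \frac{119}{2 T}$)
$-39 + f{\left(4 - 5 \right)} 30 = -39 + \frac{119}{2 \left(4 - 5\right)} 30 = -39 + \frac{119}{2 \left(-1\right)} 30 = -39 + \frac{119}{2} \left(-1\right) 30 = -39 - 1785 = -1824$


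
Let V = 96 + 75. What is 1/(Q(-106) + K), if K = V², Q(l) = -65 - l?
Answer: 1/29282 ≈ 3.4151e-5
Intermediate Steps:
V = 171
K = 29241 (K = 171² = 29241)
1/(Q(-106) + K) = 1/((-65 - 1*(-106)) + 29241) = 1/((-65 + 106) + 29241) = 1/(41 + 29241) = 1/29282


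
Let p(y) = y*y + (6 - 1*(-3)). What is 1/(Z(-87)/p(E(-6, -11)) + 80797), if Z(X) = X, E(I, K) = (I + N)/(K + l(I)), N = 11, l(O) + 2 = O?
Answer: 3274/264497971 ≈ 1.2378e-5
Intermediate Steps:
l(O) = -2 + O
E(I, K) = (11 + I)/(-2 + I + K) (E(I, K) = (I + 11)/(K + (-2 + I)) = (11 + I)/(-2 + I + K))
p(y) = 9 + y**2 (p(y) = y**2 + (6 + 3) = y**2 + 9 = 9 + y**2)
1/(Z(-87)/p(E(-6, -11)) + 80797) = 1/(-87/(9 + ((11 - 6)/(-2 - 6 - 11))**2) + 80797) = 1/(-87/(9 + (5/(-19))**2) + 80797) = 1/(-87/(9 + (-1/19*5)**2) + 80797) = 1/(-87/(9 + (-5/19)**2) + 80797) = 1/(-87/(9 + 25/361) + 80797) = 1/(-87/3274/361 + 80797) = 1/(-87*361/3274 + 80797) = 1/(-31407/3274 + 80797) = 1/(264497971/3274) = 3274/264497971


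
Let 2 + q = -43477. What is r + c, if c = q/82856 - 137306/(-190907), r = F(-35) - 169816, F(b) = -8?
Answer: -2686237359350525/15817790392 ≈ -1.6982e+5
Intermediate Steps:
q = -43479 (q = -2 - 43477 = -43479)
r = -169824 (r = -8 - 169816 = -169824)
c = 3076180483/15817790392 (c = -43479/82856 - 137306/(-190907) = -43479*1/82856 - 137306*(-1/190907) = -43479/82856 + 137306/190907 = 3076180483/15817790392 ≈ 0.19448)
r + c = -169824 + 3076180483/15817790392 = -2686237359350525/15817790392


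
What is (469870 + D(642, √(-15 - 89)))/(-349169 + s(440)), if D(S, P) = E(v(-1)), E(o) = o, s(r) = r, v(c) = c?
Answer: -156623/116243 ≈ -1.3474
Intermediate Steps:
D(S, P) = -1
(469870 + D(642, √(-15 - 89)))/(-349169 + s(440)) = (469870 - 1)/(-349169 + 440) = 469869/(-348729) = 469869*(-1/348729) = -156623/116243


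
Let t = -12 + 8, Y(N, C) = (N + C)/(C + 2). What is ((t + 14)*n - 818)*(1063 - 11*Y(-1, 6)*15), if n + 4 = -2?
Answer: -3371081/4 ≈ -8.4277e+5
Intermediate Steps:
n = -6 (n = -4 - 2 = -6)
Y(N, C) = (C + N)/(2 + C)
t = -4
((t + 14)*n - 818)*(1063 - 11*Y(-1, 6)*15) = ((-4 + 14)*(-6) - 818)*(1063 - 11*(6 - 1)/(2 + 6)*15) = (10*(-6) - 818)*(1063 - 11*5/8*15) = (-60 - 818)*(1063 - 11*5/8*15) = -878*(1063 - 11*5/8*15) = -878*(1063 - 55/8*15) = -878*(1063 - 825/8) = -878*7679/8 = -3371081/4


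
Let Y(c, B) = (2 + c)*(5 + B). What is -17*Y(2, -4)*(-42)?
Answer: 2856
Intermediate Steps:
-17*Y(2, -4)*(-42) = -17*(10 + 2*(-4) + 5*2 - 4*2)*(-42) = -17*(10 - 8 + 10 - 8)*(-42) = -17*4*(-42) = -68*(-42) = 2856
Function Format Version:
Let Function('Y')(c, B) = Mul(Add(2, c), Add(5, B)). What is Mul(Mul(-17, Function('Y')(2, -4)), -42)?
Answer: 2856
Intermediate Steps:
Mul(Mul(-17, Function('Y')(2, -4)), -42) = Mul(Mul(-17, Add(10, Mul(2, -4), Mul(5, 2), Mul(-4, 2))), -42) = Mul(Mul(-17, Add(10, -8, 10, -8)), -42) = Mul(Mul(-17, 4), -42) = Mul(-68, -42) = 2856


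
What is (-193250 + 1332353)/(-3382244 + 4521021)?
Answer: 1139103/1138777 ≈ 1.0003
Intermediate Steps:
(-193250 + 1332353)/(-3382244 + 4521021) = 1139103/1138777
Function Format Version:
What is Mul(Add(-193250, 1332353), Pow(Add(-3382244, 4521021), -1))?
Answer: Rational(1139103, 1138777) ≈ 1.0003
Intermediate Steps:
Mul(Add(-193250, 1332353), Pow(Add(-3382244, 4521021), -1)) = Mul(1139103, Pow(1138777, -1)) = Mul(1139103, Rational(1, 1138777)) = Rational(1139103, 1138777)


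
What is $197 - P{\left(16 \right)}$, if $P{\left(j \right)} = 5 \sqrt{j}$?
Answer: $177$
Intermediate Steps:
$197 - P{\left(16 \right)} = 197 - 5 \sqrt{16} = 197 - 5 \cdot 4 = 197 - 20 = 177$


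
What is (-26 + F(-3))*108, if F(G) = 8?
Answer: -1944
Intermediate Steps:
(-26 + F(-3))*108 = (-26 + 8)*108 = -18*108 = -1944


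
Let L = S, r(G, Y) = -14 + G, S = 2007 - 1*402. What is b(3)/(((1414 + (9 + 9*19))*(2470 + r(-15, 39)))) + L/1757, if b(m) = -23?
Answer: 6244940759/6836406178 ≈ 0.91348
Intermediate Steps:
S = 1605 (S = 2007 - 402 = 1605)
L = 1605
b(3)/(((1414 + (9 + 9*19))*(2470 + r(-15, 39)))) + L/1757 = -23*1/((1414 + (9 + 9*19))*(2470 + (-14 - 15))) + 1605/1757 = -23*1/((1414 + (9 + 171))*(2470 - 29)) + 1605*(1/1757) = -23*1/(2441*(1414 + 180)) + 1605/1757 = -23/(1594*2441) + 1605/1757 = -23/3890954 + 1605/1757 = 6244940759/6836406178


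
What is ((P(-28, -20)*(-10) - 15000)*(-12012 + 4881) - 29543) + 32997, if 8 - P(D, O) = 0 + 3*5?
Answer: 106469284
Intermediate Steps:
P(D, O) = -7 (P(D, O) = 8 - (0 + 3*5) = 8 - (0 + 15) = 8 - 1*15 = 8 - 15 = -7)
((P(-28, -20)*(-10) - 15000)*(-12012 + 4881) - 29543) + 32997 = ((-7*(-10) - 15000)*(-12012 + 4881) - 29543) + 32997 = ((70 - 15000)*(-7131) - 29543) + 32997 = (-14930*(-7131) - 29543) + 32997 = (106465830 - 29543) + 32997 = 106436287 + 32997 = 106469284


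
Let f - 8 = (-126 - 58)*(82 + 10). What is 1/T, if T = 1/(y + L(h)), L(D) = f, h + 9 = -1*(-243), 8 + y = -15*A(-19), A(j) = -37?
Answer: -16373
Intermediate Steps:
y = 547 (y = -8 - 15*(-37) = -8 + 555 = 547)
h = 234 (h = -9 - 1*(-243) = -9 + 243 = 234)
f = -16920 (f = 8 + (-126 - 58)*(82 + 10) = 8 - 184*92 = 8 - 16928 = -16920)
L(D) = -16920
T = -1/16373 (T = 1/(547 - 16920) = 1/(-16373) = -1/16373 ≈ -6.1076e-5)
1/T = 1/(-1/16373) = -16373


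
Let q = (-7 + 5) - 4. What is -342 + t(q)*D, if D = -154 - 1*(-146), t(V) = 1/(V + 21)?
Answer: -5138/15 ≈ -342.53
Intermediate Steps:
q = -6 (q = -2 - 4 = -6)
t(V) = 1/(21 + V)
D = -8 (D = -154 + 146 = -8)
-342 + t(q)*D = -342 - 8/(21 - 6) = -342 - 8/15 = -5138/15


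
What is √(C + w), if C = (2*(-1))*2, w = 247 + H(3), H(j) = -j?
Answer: 4*√15 ≈ 15.492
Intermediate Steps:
w = 244 (w = 247 - 1*3 = 247 - 3 = 244)
C = -4 (C = -2*2 = -4)
√(C + w) = √(-4 + 244) = √240 = 4*√15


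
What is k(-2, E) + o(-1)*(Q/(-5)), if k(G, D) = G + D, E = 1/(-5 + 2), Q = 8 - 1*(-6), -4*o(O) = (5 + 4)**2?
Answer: 1631/30 ≈ 54.367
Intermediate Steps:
o(O) = -81/4 (o(O) = -(5 + 4)**2/4 = -1/4*9**2 = -1/4*81 = -81/4)
Q = 14 (Q = 8 + 6 = 14)
E = -1/3 (E = 1/(-3) = -1/3 ≈ -0.33333)
k(G, D) = D + G
k(-2, E) + o(-1)*(Q/(-5)) = (-1/3 - 2) - 567/(2*(-5)) = -7/3 - 567*(-1)/(2*5) = -7/3 - 81/4*(-14/5) = -7/3 + 567/10 = 1631/30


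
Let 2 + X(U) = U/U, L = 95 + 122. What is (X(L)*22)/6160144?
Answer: -11/3080072 ≈ -3.5713e-6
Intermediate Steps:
L = 217
X(U) = -1 (X(U) = -2 + U/U = -2 + 1 = -1)
(X(L)*22)/6160144 = -1*22/6160144 = -22*1/6160144 = -11/3080072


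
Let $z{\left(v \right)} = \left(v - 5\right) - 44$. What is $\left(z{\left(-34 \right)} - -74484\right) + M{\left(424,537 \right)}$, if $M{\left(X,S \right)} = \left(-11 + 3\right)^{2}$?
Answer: $74465$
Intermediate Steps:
$M{\left(X,S \right)} = 64$ ($M{\left(X,S \right)} = \left(-8\right)^{2} = 64$)
$z{\left(v \right)} = -49 + v$ ($z{\left(v \right)} = \left(-5 + v\right) - 44 = -49 + v$)
$\left(z{\left(-34 \right)} - -74484\right) + M{\left(424,537 \right)} = \left(\left(-49 - 34\right) - -74484\right) + 64 = \left(-83 + 74484\right) + 64 = 74401 + 64 = 74465$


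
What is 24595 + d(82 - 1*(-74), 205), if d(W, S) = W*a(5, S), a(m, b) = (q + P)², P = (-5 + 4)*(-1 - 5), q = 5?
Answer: 43471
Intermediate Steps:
P = 6 (P = -1*(-6) = 6)
a(m, b) = 121 (a(m, b) = (5 + 6)² = 11² = 121)
d(W, S) = 121*W (d(W, S) = W*121 = 121*W)
24595 + d(82 - 1*(-74), 205) = 24595 + 121*(82 - 1*(-74)) = 24595 + 121*(82 + 74) = 24595 + 121*156 = 24595 + 18876 = 43471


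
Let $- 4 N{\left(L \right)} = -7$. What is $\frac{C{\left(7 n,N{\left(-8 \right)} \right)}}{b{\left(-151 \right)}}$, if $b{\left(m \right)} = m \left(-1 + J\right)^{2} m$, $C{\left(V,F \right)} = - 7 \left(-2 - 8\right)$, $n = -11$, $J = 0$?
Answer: $\frac{70}{22801} \approx 0.00307$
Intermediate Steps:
$N{\left(L \right)} = \frac{7}{4}$ ($N{\left(L \right)} = \left(- \frac{1}{4}\right) \left(-7\right) = \frac{7}{4}$)
$C{\left(V,F \right)} = 70$ ($C{\left(V,F \right)} = \left(-7\right) \left(-10\right) = 70$)
$b{\left(m \right)} = m^{2}$ ($b{\left(m \right)} = m \left(-1 + 0\right)^{2} m = m \left(-1\right)^{2} m = m 1 m = m m = m^{2}$)
$\frac{C{\left(7 n,N{\left(-8 \right)} \right)}}{b{\left(-151 \right)}} = \frac{70}{\left(-151\right)^{2}} = \frac{70}{22801}$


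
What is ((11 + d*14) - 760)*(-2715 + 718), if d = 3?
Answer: 1411879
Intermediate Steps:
((11 + d*14) - 760)*(-2715 + 718) = ((11 + 3*14) - 760)*(-2715 + 718) = ((11 + 42) - 760)*(-1997) = (53 - 760)*(-1997) = -707*(-1997) = 1411879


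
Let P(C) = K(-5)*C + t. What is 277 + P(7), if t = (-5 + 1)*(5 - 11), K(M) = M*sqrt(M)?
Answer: 301 - 35*I*sqrt(5) ≈ 301.0 - 78.262*I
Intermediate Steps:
K(M) = M**(3/2)
t = 24 (t = -4*(-6) = 24)
P(C) = 24 - 5*I*C*sqrt(5) (P(C) = (-5)**(3/2)*C + 24 = (-5*I*sqrt(5))*C + 24 = -5*I*C*sqrt(5) + 24 = 24 - 5*I*C*sqrt(5))
277 + P(7) = 277 + (24 - 5*I*7*sqrt(5)) = 277 + (24 - 35*I*sqrt(5)) = 301 - 35*I*sqrt(5)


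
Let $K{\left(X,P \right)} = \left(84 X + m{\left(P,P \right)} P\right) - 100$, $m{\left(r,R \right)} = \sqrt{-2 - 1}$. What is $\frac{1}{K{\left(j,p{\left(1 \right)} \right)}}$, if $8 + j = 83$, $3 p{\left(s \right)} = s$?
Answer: $\frac{18600}{115320001} - \frac{i \sqrt{3}}{115320001} \approx 0.00016129 - 1.502 \cdot 10^{-8} i$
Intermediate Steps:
$p{\left(s \right)} = \frac{s}{3}$
$j = 75$ ($j = -8 + 83 = 75$)
$m{\left(r,R \right)} = i \sqrt{3}$ ($m{\left(r,R \right)} = \sqrt{-3} = i \sqrt{3}$)
$K{\left(X,P \right)} = -100 + 84 X + i P \sqrt{3}$ ($K{\left(X,P \right)} = \left(84 X + i \sqrt{3} P\right) - 100 = \left(84 X + i P \sqrt{3}\right) - 100 = -100 + 84 X + i P \sqrt{3}$)
$\frac{1}{K{\left(j,p{\left(1 \right)} \right)}} = \frac{1}{-100 + 84 \cdot 75 + i \frac{1}{3} \cdot 1 \sqrt{3}} = \frac{1}{-100 + 6300 + i \frac{1}{3} \sqrt{3}} = \frac{1}{-100 + 6300 + \frac{i \sqrt{3}}{3}} = \frac{1}{6200 + \frac{i \sqrt{3}}{3}}$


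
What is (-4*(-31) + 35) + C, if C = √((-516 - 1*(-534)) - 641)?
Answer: 159 + I*√623 ≈ 159.0 + 24.96*I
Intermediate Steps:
C = I*√623 (C = √((-516 + 534) - 641) = √(18 - 641) = √(-623) = I*√623 ≈ 24.96*I)
(-4*(-31) + 35) + C = (-4*(-31) + 35) + I*√623 = (124 + 35) + I*√623 = 159 + I*√623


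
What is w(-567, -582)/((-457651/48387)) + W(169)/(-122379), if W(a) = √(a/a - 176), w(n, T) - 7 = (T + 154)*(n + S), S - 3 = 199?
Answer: -7559355849/457651 - 5*I*√7/122379 ≈ -16518.0 - 0.0001081*I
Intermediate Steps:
S = 202 (S = 3 + 199 = 202)
w(n, T) = 7 + (154 + T)*(202 + n) (w(n, T) = 7 + (T + 154)*(n + 202) = 7 + (154 + T)*(202 + n))
W(a) = 5*I*√7 (W(a) = √(1 - 176) = √(-175) = 5*I*√7)
w(-567, -582)/((-457651/48387)) + W(169)/(-122379) = (31115 + 154*(-567) + 202*(-582) - 582*(-567))/((-457651/48387)) + (5*I*√7)/(-122379) = (31115 - 87318 - 117564 + 329994)/((-457651*1/48387)) + (5*I*√7)*(-1/122379) = 156227/(-457651/48387) - 5*I*√7/122379 = 156227*(-48387/457651) - 5*I*√7/122379 = -7559355849/457651 - 5*I*√7/122379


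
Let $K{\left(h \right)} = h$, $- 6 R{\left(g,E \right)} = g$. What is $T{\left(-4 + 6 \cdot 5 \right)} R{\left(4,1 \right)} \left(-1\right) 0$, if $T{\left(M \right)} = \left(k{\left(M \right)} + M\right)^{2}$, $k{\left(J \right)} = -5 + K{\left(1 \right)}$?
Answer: $0$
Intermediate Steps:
$R{\left(g,E \right)} = - \frac{g}{6}$
$k{\left(J \right)} = -4$ ($k{\left(J \right)} = -5 + 1 = -4$)
$T{\left(M \right)} = \left(-4 + M\right)^{2}$
$T{\left(-4 + 6 \cdot 5 \right)} R{\left(4,1 \right)} \left(-1\right) 0 = \left(-4 + \left(-4 + 6 \cdot 5\right)\right)^{2} \left(- \frac{1}{6}\right) 4 \left(-1\right) 0 = \left(-4 + \left(-4 + 30\right)\right)^{2} \left(- \frac{2}{3}\right) \left(-1\right) 0 = \left(-4 + 26\right)^{2} \cdot \frac{2}{3} \cdot 0 = 22^{2} \cdot 0 = 484 \cdot 0 = 0$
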